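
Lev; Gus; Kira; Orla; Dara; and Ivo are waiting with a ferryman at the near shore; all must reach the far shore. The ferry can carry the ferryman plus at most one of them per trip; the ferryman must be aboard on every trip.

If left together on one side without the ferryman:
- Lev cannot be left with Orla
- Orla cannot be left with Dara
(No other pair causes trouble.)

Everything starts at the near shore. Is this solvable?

Yes

1. Ferryman goes to the far shore with Orla.  [the near shore: Dara, Gus, Ivo, Kira, Lev | the far shore: Orla]
2. Ferryman goes back to the near shore alone.  [the near shore: Dara, Gus, Ivo, Kira, Lev | the far shore: Orla]
3. Ferryman goes to the far shore with Lev.  [the near shore: Dara, Gus, Ivo, Kira | the far shore: Lev, Orla]
4. Ferryman goes back to the near shore with Orla.  [the near shore: Dara, Gus, Ivo, Kira, Orla | the far shore: Lev]
5. Ferryman goes to the far shore with Dara.  [the near shore: Gus, Ivo, Kira, Orla | the far shore: Dara, Lev]
6. Ferryman goes back to the near shore alone.  [the near shore: Gus, Ivo, Kira, Orla | the far shore: Dara, Lev]
7. Ferryman goes to the far shore with Gus.  [the near shore: Ivo, Kira, Orla | the far shore: Dara, Gus, Lev]
8. Ferryman goes back to the near shore alone.  [the near shore: Ivo, Kira, Orla | the far shore: Dara, Gus, Lev]
9. Ferryman goes to the far shore with Kira.  [the near shore: Ivo, Orla | the far shore: Dara, Gus, Kira, Lev]
10. Ferryman goes back to the near shore alone.  [the near shore: Ivo, Orla | the far shore: Dara, Gus, Kira, Lev]
11. Ferryman goes to the far shore with Ivo.  [the near shore: Orla | the far shore: Dara, Gus, Ivo, Kira, Lev]
12. Ferryman goes back to the near shore alone.  [the near shore: Orla | the far shore: Dara, Gus, Ivo, Kira, Lev]
13. Ferryman goes to the far shore with Orla.  [the near shore: — | the far shore: Dara, Gus, Ivo, Kira, Lev, Orla]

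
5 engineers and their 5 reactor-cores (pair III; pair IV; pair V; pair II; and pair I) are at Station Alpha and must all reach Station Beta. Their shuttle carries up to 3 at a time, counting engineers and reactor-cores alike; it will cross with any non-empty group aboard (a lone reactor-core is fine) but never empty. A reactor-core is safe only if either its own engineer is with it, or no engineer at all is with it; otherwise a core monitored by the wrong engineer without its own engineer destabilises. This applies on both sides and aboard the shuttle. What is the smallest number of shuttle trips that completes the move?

Counting alone: each trip to Station Beta takes at most 3 across and each return brings at least 1 back, so after t trips out (and t−1 returns) at most 3t − (t−1) of the 10 are across; that first reaches 10 at t = 5, so at least 9 crossings are needed.
The safety rule pushes this higher. Following every safe sequence of crossings, the most of the 10 that can be at Station Beta as the shuttle arrives there on crossing 9 is 9 — never all 10.
So no plan with fewer than 11 crossings exists, and this one achieves 11:
1. engineer III and reactor-core III cross → Station Beta.
2. engineer III crosses ← Station Alpha.
3. reactor-core II, reactor-core IV, and reactor-core V cross → Station Beta.
4. reactor-core III crosses ← Station Alpha.
5. engineer II, engineer IV, and engineer V cross → Station Beta.
6. engineer IV and reactor-core IV cross ← Station Alpha.
7. engineer I, engineer III, and engineer IV cross → Station Beta.
8. reactor-core V crosses ← Station Alpha.
9. reactor-core III and reactor-core IV cross → Station Beta.
10. reactor-core III crosses ← Station Alpha.
11. reactor-core I, reactor-core III, and reactor-core V cross → Station Beta.

11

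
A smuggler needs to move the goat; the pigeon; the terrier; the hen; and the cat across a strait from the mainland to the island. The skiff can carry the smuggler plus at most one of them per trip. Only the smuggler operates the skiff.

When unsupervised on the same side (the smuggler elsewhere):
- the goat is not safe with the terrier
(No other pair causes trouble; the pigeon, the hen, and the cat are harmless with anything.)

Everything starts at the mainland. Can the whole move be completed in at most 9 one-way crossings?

Yes — this plan uses 9 crossings (≤ 9):
1. Smuggler goes to the island with the goat.
2. Smuggler goes back to the mainland alone.
3. Smuggler goes to the island with the pigeon.
4. Smuggler goes back to the mainland alone.
5. Smuggler goes to the island with the hen.
6. Smuggler goes back to the mainland alone.
7. Smuggler goes to the island with the cat.
8. Smuggler goes back to the mainland alone.
9. Smuggler goes to the island with the terrier.

Yes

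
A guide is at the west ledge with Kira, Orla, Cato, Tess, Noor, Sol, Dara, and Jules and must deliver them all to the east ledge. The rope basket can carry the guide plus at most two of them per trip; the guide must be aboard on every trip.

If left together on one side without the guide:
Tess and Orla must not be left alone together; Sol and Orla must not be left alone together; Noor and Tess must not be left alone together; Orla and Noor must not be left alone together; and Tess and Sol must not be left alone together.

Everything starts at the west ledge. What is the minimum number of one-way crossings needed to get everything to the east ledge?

Counting alone: the guide can take at most 2 across per trip to the east ledge, so moving all 8 needs at least 4 loaded trips out, with a return between consecutive ones — at least 7 crossings.
The safety rule pushes this higher. Following every safe sequence of crossings, the most of the 8 that can be at the east ledge as the rope basket arrives there on crossings 7, 9, 11 is 5, 6, 7 respectively — never all 8.
So no plan with fewer than 13 crossings exists, and this one achieves 13:
1. Guide goes to the east ledge with Orla and Tess.
2. Guide goes back to the west ledge with Orla.
3. Guide goes to the east ledge with Kira and Orla.
4. Guide goes back to the west ledge with Orla.
5. Guide goes to the east ledge with Cato and Orla.
6. Guide goes back to the west ledge with Orla.
7. Guide goes to the east ledge with Dara and Orla.
8. Guide goes back to the west ledge with Orla.
9. Guide goes to the east ledge with Jules and Orla.
10. Guide goes back to the west ledge with Orla.
11. Guide goes to the east ledge with Noor and Sol.
12. Guide goes back to the west ledge with Tess.
13. Guide goes to the east ledge with Orla and Tess.

13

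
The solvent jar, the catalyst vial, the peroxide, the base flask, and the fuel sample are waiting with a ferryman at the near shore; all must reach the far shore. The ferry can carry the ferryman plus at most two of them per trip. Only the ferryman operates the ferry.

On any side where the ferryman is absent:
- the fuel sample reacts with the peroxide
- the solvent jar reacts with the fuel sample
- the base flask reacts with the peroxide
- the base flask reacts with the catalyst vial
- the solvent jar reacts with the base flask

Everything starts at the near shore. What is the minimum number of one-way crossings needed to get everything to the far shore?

7

Counting alone: the ferryman can take at most 2 across per trip to the far shore, so moving all 5 needs at least 3 loaded trips out, with a return between consecutive ones — at least 5 crossings.
The safety rule pushes this higher. Following every safe sequence of crossings, the most of the 5 that can be at the far shore as the ferry arrives there on crossing 5 is 4 — never all 5.
So no plan with fewer than 7 crossings exists, and this one achieves 7:
1. Ferryman goes to the far shore with the base flask and the fuel sample.  [the near shore: the catalyst vial, the peroxide, the solvent jar | the far shore: the base flask, the fuel sample]
2. Ferryman goes back to the near shore alone.  [the near shore: the catalyst vial, the peroxide, the solvent jar | the far shore: the base flask, the fuel sample]
3. Ferryman goes to the far shore with the solvent jar.  [the near shore: the catalyst vial, the peroxide | the far shore: the base flask, the fuel sample, the solvent jar]
4. Ferryman goes back to the near shore with the base flask and the fuel sample.  [the near shore: the base flask, the catalyst vial, the fuel sample, the peroxide | the far shore: the solvent jar]
5. Ferryman goes to the far shore with the catalyst vial and the peroxide.  [the near shore: the base flask, the fuel sample | the far shore: the catalyst vial, the peroxide, the solvent jar]
6. Ferryman goes back to the near shore alone.  [the near shore: the base flask, the fuel sample | the far shore: the catalyst vial, the peroxide, the solvent jar]
7. Ferryman goes to the far shore with the base flask and the fuel sample.  [the near shore: — | the far shore: the base flask, the catalyst vial, the fuel sample, the peroxide, the solvent jar]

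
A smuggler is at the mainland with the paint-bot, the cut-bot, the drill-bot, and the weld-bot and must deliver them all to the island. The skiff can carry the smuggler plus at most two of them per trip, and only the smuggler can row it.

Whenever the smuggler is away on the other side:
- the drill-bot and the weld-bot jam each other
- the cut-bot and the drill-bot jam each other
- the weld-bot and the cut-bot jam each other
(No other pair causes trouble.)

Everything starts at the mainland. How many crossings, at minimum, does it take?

5

Counting alone: the smuggler can take at most 2 across per trip to the island, so moving all 4 needs at least 2 loaded trips out, with a return between consecutive ones — at least 3 crossings.
The safety rule pushes this higher. Following every safe sequence of crossings, the most of the 4 that can be at the island as the skiff arrives there on crossing 3 is 3 — never all 4.
So no plan with fewer than 5 crossings exists, and this one achieves 5:
1. Smuggler goes to the island with the cut-bot and the drill-bot.
2. Smuggler goes back to the mainland with the cut-bot.
3. Smuggler goes to the island with the cut-bot and the paint-bot.
4. Smuggler goes back to the mainland with the cut-bot.
5. Smuggler goes to the island with the cut-bot and the weld-bot.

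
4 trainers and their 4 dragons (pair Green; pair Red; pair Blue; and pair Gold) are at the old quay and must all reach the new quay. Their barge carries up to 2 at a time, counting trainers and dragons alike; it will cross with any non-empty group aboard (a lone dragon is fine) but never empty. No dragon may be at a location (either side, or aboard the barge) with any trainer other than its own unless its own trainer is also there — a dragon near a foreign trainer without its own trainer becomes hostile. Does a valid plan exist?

Following every safe sequence of crossings from the start, the most of the 8 that can be at the new quay as the barge arrives there on crossings 1, 3, 5 is 2, 3, 4 respectively; the best ever achieved is 4 of 8.
From crossing 7 on, no configuration arises that was not already reachable earlier: only 44 distinct safe configurations (who is on which side, and where the barge is) can ever be reached, none of them has everyone across, and every continuation just revisits them. So no valid plan exists.

No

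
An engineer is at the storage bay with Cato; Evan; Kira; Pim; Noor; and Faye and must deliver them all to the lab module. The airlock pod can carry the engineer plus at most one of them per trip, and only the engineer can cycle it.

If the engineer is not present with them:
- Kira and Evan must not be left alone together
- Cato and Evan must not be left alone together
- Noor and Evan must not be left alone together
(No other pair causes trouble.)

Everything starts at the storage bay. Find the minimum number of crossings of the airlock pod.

impossible

Following every safe sequence of crossings from the start, the most of the 6 that can be at the lab module as the airlock pod arrives there on crossings 1, 3, 5, 7 is 1, 2, 3, 4 respectively; the best ever achieved is 4 of 6.
From crossing 9 on, no configuration arises that was not already reachable earlier: only 36 distinct safe configurations (who is on which side, and where the airlock pod is) can ever be reached, none of them has everyone across, and every continuation just revisits them. So no valid plan exists.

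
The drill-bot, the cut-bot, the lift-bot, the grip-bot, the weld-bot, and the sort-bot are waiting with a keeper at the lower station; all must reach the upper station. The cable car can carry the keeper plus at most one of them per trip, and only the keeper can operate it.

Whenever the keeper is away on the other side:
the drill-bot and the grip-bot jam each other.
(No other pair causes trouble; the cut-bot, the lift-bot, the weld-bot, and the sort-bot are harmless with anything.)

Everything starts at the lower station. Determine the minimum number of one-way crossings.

Counting alone: the keeper can take at most 1 across per trip to the upper station, so moving all 6 needs at least 6 loaded trips out, with a return between consecutive ones — at least 11 crossings.
The plan below uses exactly 11 crossings, so it is optimal:
1. Keeper goes to the upper station with the drill-bot.
2. Keeper goes back to the lower station alone.
3. Keeper goes to the upper station with the cut-bot.
4. Keeper goes back to the lower station alone.
5. Keeper goes to the upper station with the lift-bot.
6. Keeper goes back to the lower station alone.
7. Keeper goes to the upper station with the weld-bot.
8. Keeper goes back to the lower station alone.
9. Keeper goes to the upper station with the sort-bot.
10. Keeper goes back to the lower station alone.
11. Keeper goes to the upper station with the grip-bot.

11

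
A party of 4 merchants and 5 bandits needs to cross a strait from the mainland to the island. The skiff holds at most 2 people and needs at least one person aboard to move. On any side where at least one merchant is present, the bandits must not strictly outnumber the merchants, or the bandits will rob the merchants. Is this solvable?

The bandits already outnumber the merchants at the mainland before anyone moves, so the starting position itself is disallowed.

No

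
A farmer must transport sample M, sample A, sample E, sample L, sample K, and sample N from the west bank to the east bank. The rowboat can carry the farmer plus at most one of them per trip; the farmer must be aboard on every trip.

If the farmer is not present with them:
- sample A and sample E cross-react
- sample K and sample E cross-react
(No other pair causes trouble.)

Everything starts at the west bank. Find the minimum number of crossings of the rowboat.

13

Counting alone: the farmer can take at most 1 across per trip to the east bank, so moving all 6 needs at least 6 loaded trips out, with a return between consecutive ones — at least 11 crossings.
The safety rule pushes this higher. Following every safe sequence of crossings, the most of the 6 that can be at the east bank as the rowboat arrives there on crossing 11 is 5 — never all 6.
So no plan with fewer than 13 crossings exists, and this one achieves 13:
1. Farmer goes to the east bank with sample E.
2. Farmer goes back to the west bank alone.
3. Farmer goes to the east bank with sample M.
4. Farmer goes back to the west bank alone.
5. Farmer goes to the east bank with sample A.
6. Farmer goes back to the west bank with sample E.
7. Farmer goes to the east bank with sample K.
8. Farmer goes back to the west bank alone.
9. Farmer goes to the east bank with sample L.
10. Farmer goes back to the west bank alone.
11. Farmer goes to the east bank with sample N.
12. Farmer goes back to the west bank alone.
13. Farmer goes to the east bank with sample E.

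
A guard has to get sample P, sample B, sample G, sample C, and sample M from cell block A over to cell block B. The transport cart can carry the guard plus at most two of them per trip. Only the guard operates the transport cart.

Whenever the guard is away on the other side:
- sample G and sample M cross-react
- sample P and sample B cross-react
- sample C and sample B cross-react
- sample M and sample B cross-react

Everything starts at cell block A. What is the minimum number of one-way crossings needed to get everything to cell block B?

5

Counting alone: the guard can take at most 2 across per trip to cell block B, so moving all 5 needs at least 3 loaded trips out, with a return between consecutive ones — at least 5 crossings.
The plan below uses exactly 5 crossings, so it is optimal:
1. Guard goes to cell block B with sample B and sample G.  [cell block A: sample C, sample M, sample P | cell block B: sample B, sample G]
2. Guard goes back to cell block A alone.  [cell block A: sample C, sample M, sample P | cell block B: sample B, sample G]
3. Guard goes to cell block B with sample C and sample P.  [cell block A: sample M | cell block B: sample B, sample C, sample G, sample P]
4. Guard goes back to cell block A with sample B.  [cell block A: sample B, sample M | cell block B: sample C, sample G, sample P]
5. Guard goes to cell block B with sample B and sample M.  [cell block A: — | cell block B: sample B, sample C, sample G, sample M, sample P]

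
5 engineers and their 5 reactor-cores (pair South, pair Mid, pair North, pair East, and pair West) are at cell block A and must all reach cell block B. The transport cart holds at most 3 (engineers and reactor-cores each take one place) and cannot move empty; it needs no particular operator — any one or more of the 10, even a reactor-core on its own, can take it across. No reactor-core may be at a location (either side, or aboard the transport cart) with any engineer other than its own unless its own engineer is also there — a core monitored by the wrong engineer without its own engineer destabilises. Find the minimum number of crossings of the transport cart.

11

Counting alone: each trip to cell block B takes at most 3 across and each return brings at least 1 back, so after t trips out (and t−1 returns) at most 3t − (t−1) of the 10 are across; that first reaches 10 at t = 5, so at least 9 crossings are needed.
The safety rule pushes this higher. Following every safe sequence of crossings, the most of the 10 that can be at cell block B as the transport cart arrives there on crossing 9 is 9 — never all 10.
So no plan with fewer than 11 crossings exists, and this one achieves 11:
1. engineer South and reactor-core South cross → cell block B.
2. engineer South crosses ← cell block A.
3. reactor-core East, reactor-core Mid, and reactor-core North cross → cell block B.
4. reactor-core South crosses ← cell block A.
5. engineer East, engineer Mid, and engineer North cross → cell block B.
6. engineer Mid and reactor-core Mid cross ← cell block A.
7. engineer Mid, engineer South, and engineer West cross → cell block B.
8. reactor-core North crosses ← cell block A.
9. reactor-core Mid and reactor-core South cross → cell block B.
10. reactor-core South crosses ← cell block A.
11. reactor-core North, reactor-core South, and reactor-core West cross → cell block B.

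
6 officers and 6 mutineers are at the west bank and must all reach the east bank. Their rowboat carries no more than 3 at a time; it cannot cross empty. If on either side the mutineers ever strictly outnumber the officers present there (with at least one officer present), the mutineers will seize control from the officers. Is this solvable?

No

Following every safe sequence of crossings from the start, the most of the 12 that can be at the east bank as the rowboat arrives there on crossings 1, 3, 5 is 3, 5, 6 respectively; the best ever achieved is 6 of 12.
From crossing 7 on, no configuration arises that was not already reachable earlier: only 17 distinct safe configurations (who is on which side, and where the rowboat is) can ever be reached, none of them has everyone across, and every continuation just revisits them. They are: 0 officers + 0 mutineers across (rowboat back at the start); 0 officers + 1 mutineer across (rowboat there); 0 officers + 1 mutineer across (rowboat back at the start); 0 officers + 2 mutineers across (rowboat there); 0 officers + 2 mutineers across (rowboat back at the start); 0 officers + 3 mutineers across (rowboat there); 0 officers + 3 mutineers across (rowboat back at the start); 0 officers + 4 mutineers across (rowboat there); 0 officers + 4 mutineers across (rowboat back at the start); 0 officers + 5 mutineers across (rowboat there); 0 officers + 5 mutineers across (rowboat back at the start); 0 officers + 6 mutineers across (rowboat there); 1 officer + 1 mutineer across (rowboat there); 1 officer + 1 mutineer across (rowboat back at the start); 2 officers + 2 mutineers across (rowboat there); 2 officers + 2 mutineers across (rowboat back at the start); 3 officers + 3 mutineers across (rowboat there). So no valid plan exists.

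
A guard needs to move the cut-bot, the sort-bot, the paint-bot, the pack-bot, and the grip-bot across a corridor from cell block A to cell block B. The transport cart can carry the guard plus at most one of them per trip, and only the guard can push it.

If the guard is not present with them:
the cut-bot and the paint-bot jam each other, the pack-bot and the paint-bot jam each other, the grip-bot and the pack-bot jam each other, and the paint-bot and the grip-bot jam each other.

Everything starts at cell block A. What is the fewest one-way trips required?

Whatever the first load, the items left behind include a forbidden pair without the guard. No opening move is safe, so no plan exists.

impossible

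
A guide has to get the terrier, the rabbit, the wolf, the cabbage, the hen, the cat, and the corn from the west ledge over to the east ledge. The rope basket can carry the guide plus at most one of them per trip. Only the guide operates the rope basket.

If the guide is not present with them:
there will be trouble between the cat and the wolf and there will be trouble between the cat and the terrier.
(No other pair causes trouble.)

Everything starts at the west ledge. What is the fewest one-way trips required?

Counting alone: the guide can take at most 1 across per trip to the east ledge, so moving all 7 needs at least 7 loaded trips out, with a return between consecutive ones — at least 13 crossings.
The safety rule pushes this higher. Following every safe sequence of crossings, the most of the 7 that can be at the east ledge as the rope basket arrives there on crossing 13 is 6 — never all 7.
So no plan with fewer than 15 crossings exists, and this one achieves 15:
1. Guide goes to the east ledge with the cat.
2. Guide goes back to the west ledge alone.
3. Guide goes to the east ledge with the terrier.
4. Guide goes back to the west ledge with the cat.
5. Guide goes to the east ledge with the wolf.
6. Guide goes back to the west ledge alone.
7. Guide goes to the east ledge with the rabbit.
8. Guide goes back to the west ledge alone.
9. Guide goes to the east ledge with the cabbage.
10. Guide goes back to the west ledge alone.
11. Guide goes to the east ledge with the hen.
12. Guide goes back to the west ledge alone.
13. Guide goes to the east ledge with the corn.
14. Guide goes back to the west ledge alone.
15. Guide goes to the east ledge with the cat.

15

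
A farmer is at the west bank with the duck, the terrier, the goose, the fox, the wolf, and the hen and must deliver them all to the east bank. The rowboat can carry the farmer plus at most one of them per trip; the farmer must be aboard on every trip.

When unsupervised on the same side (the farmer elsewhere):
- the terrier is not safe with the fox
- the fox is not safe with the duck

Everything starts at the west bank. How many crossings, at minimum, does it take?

Counting alone: the farmer can take at most 1 across per trip to the east bank, so moving all 6 needs at least 6 loaded trips out, with a return between consecutive ones — at least 11 crossings.
The safety rule pushes this higher. Following every safe sequence of crossings, the most of the 6 that can be at the east bank as the rowboat arrives there on crossing 11 is 5 — never all 6.
So no plan with fewer than 13 crossings exists, and this one achieves 13:
1. Farmer goes to the east bank with the fox.
2. Farmer goes back to the west bank alone.
3. Farmer goes to the east bank with the duck.
4. Farmer goes back to the west bank with the fox.
5. Farmer goes to the east bank with the terrier.
6. Farmer goes back to the west bank alone.
7. Farmer goes to the east bank with the goose.
8. Farmer goes back to the west bank alone.
9. Farmer goes to the east bank with the wolf.
10. Farmer goes back to the west bank alone.
11. Farmer goes to the east bank with the hen.
12. Farmer goes back to the west bank alone.
13. Farmer goes to the east bank with the fox.

13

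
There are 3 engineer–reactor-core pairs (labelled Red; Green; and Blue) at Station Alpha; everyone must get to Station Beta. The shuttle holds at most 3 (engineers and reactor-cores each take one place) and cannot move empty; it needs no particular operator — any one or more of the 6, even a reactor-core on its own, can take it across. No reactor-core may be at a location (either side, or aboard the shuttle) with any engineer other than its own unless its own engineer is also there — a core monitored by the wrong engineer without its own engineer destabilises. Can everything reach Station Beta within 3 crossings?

Counting alone: each trip to Station Beta takes at most 3 across and each return brings at least 1 back, so after t trips out (and t−1 returns) at most 3t − (t−1) of the 6 are across; that first reaches 6 at t = 3, so at least 5 crossings are needed.
Since 3 < 5, 3 crossings cannot be enough. (The shortest complete plan in fact takes 5:)
1. engineer Red and reactor-core Red cross → Station Beta.
2. engineer Red crosses ← Station Alpha.
3. engineer Blue, engineer Green, and engineer Red cross → Station Beta.
4. reactor-core Red crosses ← Station Alpha.
5. reactor-core Blue, reactor-core Green, and reactor-core Red cross → Station Beta.

No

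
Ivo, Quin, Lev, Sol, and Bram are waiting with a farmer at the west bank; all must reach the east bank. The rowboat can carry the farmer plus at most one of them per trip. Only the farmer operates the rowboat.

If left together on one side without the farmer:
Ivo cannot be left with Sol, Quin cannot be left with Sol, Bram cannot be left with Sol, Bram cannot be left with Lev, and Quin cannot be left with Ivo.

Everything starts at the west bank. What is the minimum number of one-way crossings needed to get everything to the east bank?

impossible

Whatever the first load, the items left behind include a forbidden pair without the farmer. No opening move is safe, so no plan exists.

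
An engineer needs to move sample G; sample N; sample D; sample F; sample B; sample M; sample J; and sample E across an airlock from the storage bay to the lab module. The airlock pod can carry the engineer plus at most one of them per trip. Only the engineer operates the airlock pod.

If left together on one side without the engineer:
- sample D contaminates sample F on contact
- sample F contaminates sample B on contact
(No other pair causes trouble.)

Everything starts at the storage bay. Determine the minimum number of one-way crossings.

17

Counting alone: the engineer can take at most 1 across per trip to the lab module, so moving all 8 needs at least 8 loaded trips out, with a return between consecutive ones — at least 15 crossings.
The safety rule pushes this higher. Following every safe sequence of crossings, the most of the 8 that can be at the lab module as the airlock pod arrives there on crossing 15 is 7 — never all 8.
So no plan with fewer than 17 crossings exists, and this one achieves 17:
1. Engineer goes to the lab module with sample F.  [the storage bay: sample B, sample D, sample E, sample G, sample J, sample M, sample N | the lab module: sample F]
2. Engineer goes back to the storage bay alone.  [the storage bay: sample B, sample D, sample E, sample G, sample J, sample M, sample N | the lab module: sample F]
3. Engineer goes to the lab module with sample G.  [the storage bay: sample B, sample D, sample E, sample J, sample M, sample N | the lab module: sample F, sample G]
4. Engineer goes back to the storage bay alone.  [the storage bay: sample B, sample D, sample E, sample J, sample M, sample N | the lab module: sample F, sample G]
5. Engineer goes to the lab module with sample N.  [the storage bay: sample B, sample D, sample E, sample J, sample M | the lab module: sample F, sample G, sample N]
6. Engineer goes back to the storage bay alone.  [the storage bay: sample B, sample D, sample E, sample J, sample M | the lab module: sample F, sample G, sample N]
7. Engineer goes to the lab module with sample D.  [the storage bay: sample B, sample E, sample J, sample M | the lab module: sample D, sample F, sample G, sample N]
8. Engineer goes back to the storage bay with sample F.  [the storage bay: sample B, sample E, sample F, sample J, sample M | the lab module: sample D, sample G, sample N]
9. Engineer goes to the lab module with sample B.  [the storage bay: sample E, sample F, sample J, sample M | the lab module: sample B, sample D, sample G, sample N]
10. Engineer goes back to the storage bay alone.  [the storage bay: sample E, sample F, sample J, sample M | the lab module: sample B, sample D, sample G, sample N]
11. Engineer goes to the lab module with sample M.  [the storage bay: sample E, sample F, sample J | the lab module: sample B, sample D, sample G, sample M, sample N]
12. Engineer goes back to the storage bay alone.  [the storage bay: sample E, sample F, sample J | the lab module: sample B, sample D, sample G, sample M, sample N]
13. Engineer goes to the lab module with sample J.  [the storage bay: sample E, sample F | the lab module: sample B, sample D, sample G, sample J, sample M, sample N]
14. Engineer goes back to the storage bay alone.  [the storage bay: sample E, sample F | the lab module: sample B, sample D, sample G, sample J, sample M, sample N]
15. Engineer goes to the lab module with sample E.  [the storage bay: sample F | the lab module: sample B, sample D, sample E, sample G, sample J, sample M, sample N]
16. Engineer goes back to the storage bay alone.  [the storage bay: sample F | the lab module: sample B, sample D, sample E, sample G, sample J, sample M, sample N]
17. Engineer goes to the lab module with sample F.  [the storage bay: — | the lab module: sample B, sample D, sample E, sample F, sample G, sample J, sample M, sample N]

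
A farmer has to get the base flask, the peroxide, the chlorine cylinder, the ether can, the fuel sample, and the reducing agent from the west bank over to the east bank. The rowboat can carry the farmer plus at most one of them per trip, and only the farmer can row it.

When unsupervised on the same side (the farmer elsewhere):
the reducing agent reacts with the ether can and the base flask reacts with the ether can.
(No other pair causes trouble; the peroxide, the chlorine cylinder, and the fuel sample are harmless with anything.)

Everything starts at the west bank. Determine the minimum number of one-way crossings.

13

Counting alone: the farmer can take at most 1 across per trip to the east bank, so moving all 6 needs at least 6 loaded trips out, with a return between consecutive ones — at least 11 crossings.
The safety rule pushes this higher. Following every safe sequence of crossings, the most of the 6 that can be at the east bank as the rowboat arrives there on crossing 11 is 5 — never all 6.
So no plan with fewer than 13 crossings exists, and this one achieves 13:
1. Farmer goes to the east bank with the ether can.
2. Farmer goes back to the west bank alone.
3. Farmer goes to the east bank with the base flask.
4. Farmer goes back to the west bank with the ether can.
5. Farmer goes to the east bank with the reducing agent.
6. Farmer goes back to the west bank alone.
7. Farmer goes to the east bank with the peroxide.
8. Farmer goes back to the west bank alone.
9. Farmer goes to the east bank with the chlorine cylinder.
10. Farmer goes back to the west bank alone.
11. Farmer goes to the east bank with the fuel sample.
12. Farmer goes back to the west bank alone.
13. Farmer goes to the east bank with the ether can.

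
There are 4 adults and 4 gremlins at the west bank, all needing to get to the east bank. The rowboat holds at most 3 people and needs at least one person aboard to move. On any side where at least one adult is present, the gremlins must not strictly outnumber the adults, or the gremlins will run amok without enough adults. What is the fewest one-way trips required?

9

Counting alone: each trip to the east bank takes at most 3 across and each return brings at least 1 back, so after t trips out (and t−1 returns) at most 3t − (t−1) of the 8 are across; that first reaches 8 at t = 4, so at least 7 crossings are needed.
The safety rule pushes this higher. Following every safe sequence of crossings, the most of the 8 that can be at the east bank as the rowboat arrives there on crossing 7 is 7 — never all 8.
So no plan with fewer than 9 crossings exists, and this one achieves 9:
1. 2 gremlins → the east bank.  (the west bank: 4A 2G; the east bank: 0A 2G)
2. 1 gremlin ← the west bank.  (the west bank: 4A 3G; the east bank: 0A 1G)
3. 3 gremlins → the east bank.  (the west bank: 4A 0G; the east bank: 0A 4G)
4. 1 gremlin ← the west bank.  (the west bank: 4A 1G; the east bank: 0A 3G)
5. 3 adults → the east bank.  (the west bank: 1A 1G; the east bank: 3A 3G)
6. 1 adult and 1 gremlin ← the west bank.  (the west bank: 2A 2G; the east bank: 2A 2G)
7. 2 adults → the east bank.  (the west bank: 0A 2G; the east bank: 4A 2G)
8. 1 gremlin ← the west bank.  (the west bank: 0A 3G; the east bank: 4A 1G)
9. 3 gremlins → the east bank.  (the west bank: 0A 0G; the east bank: 4A 4G)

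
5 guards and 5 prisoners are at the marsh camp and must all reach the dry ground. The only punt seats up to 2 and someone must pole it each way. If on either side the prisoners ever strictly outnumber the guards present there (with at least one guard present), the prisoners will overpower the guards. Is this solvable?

Following every safe sequence of crossings from the start, the most of the 10 that can be at the dry ground as the punt arrives there on crossings 1, 3, 5, 7 is 2, 3, 4, 5 respectively; the best ever achieved is 5 of 10.
From crossing 9 on, no configuration arises that was not already reachable earlier: only 13 distinct safe configurations (who is on which side, and where the punt is) can ever be reached, none of them has everyone across, and every continuation just revisits them. They are: 0 guards + 0 prisoners across (punt back at the start); 0 guards + 1 prisoner across (punt there); 0 guards + 1 prisoner across (punt back at the start); 0 guards + 2 prisoners across (punt there); 0 guards + 2 prisoners across (punt back at the start); 0 guards + 3 prisoners across (punt there); 0 guards + 3 prisoners across (punt back at the start); 0 guards + 4 prisoners across (punt there); 0 guards + 4 prisoners across (punt back at the start); 0 guards + 5 prisoners across (punt there); 1 guard + 1 prisoner across (punt there); 1 guard + 1 prisoner across (punt back at the start); 2 guards + 2 prisoners across (punt there). So no valid plan exists.

No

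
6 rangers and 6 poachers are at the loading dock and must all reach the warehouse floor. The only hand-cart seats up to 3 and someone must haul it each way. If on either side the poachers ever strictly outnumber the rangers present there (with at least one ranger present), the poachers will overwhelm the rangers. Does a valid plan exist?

No

Following every safe sequence of crossings from the start, the most of the 12 that can be at the warehouse floor as the hand-cart arrives there on crossings 1, 3, 5 is 3, 5, 6 respectively; the best ever achieved is 6 of 12.
From crossing 7 on, no configuration arises that was not already reachable earlier: only 17 distinct safe configurations (who is on which side, and where the hand-cart is) can ever be reached, none of them has everyone across, and every continuation just revisits them. They are: 0 rangers + 0 poachers across (hand-cart back at the start); 0 rangers + 1 poacher across (hand-cart there); 0 rangers + 1 poacher across (hand-cart back at the start); 0 rangers + 2 poachers across (hand-cart there); 0 rangers + 2 poachers across (hand-cart back at the start); 0 rangers + 3 poachers across (hand-cart there); 0 rangers + 3 poachers across (hand-cart back at the start); 0 rangers + 4 poachers across (hand-cart there); 0 rangers + 4 poachers across (hand-cart back at the start); 0 rangers + 5 poachers across (hand-cart there); 0 rangers + 5 poachers across (hand-cart back at the start); 0 rangers + 6 poachers across (hand-cart there); 1 ranger + 1 poacher across (hand-cart there); 1 ranger + 1 poacher across (hand-cart back at the start); 2 rangers + 2 poachers across (hand-cart there); 2 rangers + 2 poachers across (hand-cart back at the start); 3 rangers + 3 poachers across (hand-cart there). So no valid plan exists.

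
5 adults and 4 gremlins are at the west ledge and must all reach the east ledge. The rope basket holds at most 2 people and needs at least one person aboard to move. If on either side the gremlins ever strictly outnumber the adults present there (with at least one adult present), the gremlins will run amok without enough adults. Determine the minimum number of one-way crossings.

15

Counting alone: each trip to the east ledge takes at most 2 across and each return brings at least 1 back, so after t trips out (and t−1 returns) at most 2t − (t−1) of the 9 are across; that first reaches 9 at t = 8, so at least 15 crossings are needed.
The plan below uses exactly 15 crossings, so it is optimal:
1. 2 gremlins → the east ledge.  (the west ledge: 5A 2G; the east ledge: 0A 2G)
2. 1 gremlin ← the west ledge.  (the west ledge: 5A 3G; the east ledge: 0A 1G)
3. 2 gremlins → the east ledge.  (the west ledge: 5A 1G; the east ledge: 0A 3G)
4. 1 gremlin ← the west ledge.  (the west ledge: 5A 2G; the east ledge: 0A 2G)
5. 2 adults → the east ledge.  (the west ledge: 3A 2G; the east ledge: 2A 2G)
6. 1 gremlin ← the west ledge.  (the west ledge: 3A 3G; the east ledge: 2A 1G)
7. 1 adult and 1 gremlin → the east ledge.  (the west ledge: 2A 2G; the east ledge: 3A 2G)
8. 1 adult ← the west ledge.  (the west ledge: 3A 2G; the east ledge: 2A 2G)
9. 1 adult and 1 gremlin → the east ledge.  (the west ledge: 2A 1G; the east ledge: 3A 3G)
10. 1 gremlin ← the west ledge.  (the west ledge: 2A 2G; the east ledge: 3A 2G)
11. 1 adult and 1 gremlin → the east ledge.  (the west ledge: 1A 1G; the east ledge: 4A 3G)
12. 1 adult ← the west ledge.  (the west ledge: 2A 1G; the east ledge: 3A 3G)
13. 1 adult and 1 gremlin → the east ledge.  (the west ledge: 1A 0G; the east ledge: 4A 4G)
14. 1 gremlin ← the west ledge.  (the west ledge: 1A 1G; the east ledge: 4A 3G)
15. 1 adult and 1 gremlin → the east ledge.  (the west ledge: 0A 0G; the east ledge: 5A 4G)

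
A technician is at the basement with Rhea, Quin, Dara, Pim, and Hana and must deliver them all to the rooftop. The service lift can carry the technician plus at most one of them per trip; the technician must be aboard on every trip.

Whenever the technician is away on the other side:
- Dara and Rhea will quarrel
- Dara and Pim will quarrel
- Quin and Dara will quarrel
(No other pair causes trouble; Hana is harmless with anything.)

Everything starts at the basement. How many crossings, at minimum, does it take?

impossible

Following every safe sequence of crossings from the start, the most of the 5 that can be at the rooftop as the service lift arrives there on crossings 1, 3, 5 is 1, 2, 3 respectively; the best ever achieved is 3 of 5.
From crossing 7 on, no configuration arises that was not already reachable earlier: only 18 distinct safe configurations (who is on which side, and where the service lift is) can ever be reached, none of them has everyone across, and every continuation just revisits them. So no valid plan exists.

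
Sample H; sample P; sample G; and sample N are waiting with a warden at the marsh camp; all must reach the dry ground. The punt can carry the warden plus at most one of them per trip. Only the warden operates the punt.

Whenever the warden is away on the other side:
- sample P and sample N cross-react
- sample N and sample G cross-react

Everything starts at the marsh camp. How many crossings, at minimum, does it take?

9

Counting alone: the warden can take at most 1 across per trip to the dry ground, so moving all 4 needs at least 4 loaded trips out, with a return between consecutive ones — at least 7 crossings.
The safety rule pushes this higher. Following every safe sequence of crossings, the most of the 4 that can be at the dry ground as the punt arrives there on crossing 7 is 3 — never all 4.
So no plan with fewer than 9 crossings exists, and this one achieves 9:
1. Warden goes to the dry ground with sample N.  [the marsh camp: sample G, sample H, sample P | the dry ground: sample N]
2. Warden goes back to the marsh camp alone.  [the marsh camp: sample G, sample H, sample P | the dry ground: sample N]
3. Warden goes to the dry ground with sample H.  [the marsh camp: sample G, sample P | the dry ground: sample H, sample N]
4. Warden goes back to the marsh camp alone.  [the marsh camp: sample G, sample P | the dry ground: sample H, sample N]
5. Warden goes to the dry ground with sample P.  [the marsh camp: sample G | the dry ground: sample H, sample N, sample P]
6. Warden goes back to the marsh camp with sample N.  [the marsh camp: sample G, sample N | the dry ground: sample H, sample P]
7. Warden goes to the dry ground with sample G.  [the marsh camp: sample N | the dry ground: sample G, sample H, sample P]
8. Warden goes back to the marsh camp alone.  [the marsh camp: sample N | the dry ground: sample G, sample H, sample P]
9. Warden goes to the dry ground with sample N.  [the marsh camp: — | the dry ground: sample G, sample H, sample N, sample P]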